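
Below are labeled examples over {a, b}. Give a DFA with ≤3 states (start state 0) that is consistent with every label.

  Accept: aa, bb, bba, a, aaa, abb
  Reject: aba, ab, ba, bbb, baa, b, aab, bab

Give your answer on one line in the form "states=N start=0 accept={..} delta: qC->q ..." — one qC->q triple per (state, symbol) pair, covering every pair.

Grow the machine one transition at a time. Run the examples from 0; the earliest place one falls off (shortest prefix, ties alphabetical) gets sent to the lowest-numbered state that keeps every Accept/Reject pair distinguishable — a pair clashes when both reach the same state with identical unread suffix — and to a fresh state only if none does.
a: 0a undefined. 0a->0: ok.
b: 0b undefined. 0b->0: no, aa/aba meet in 0. Open state 1: 0b->1.
ba: 1a undefined. 1a->0: no, aa/aba meet in 0. 1a->1: no, bb/bab meet in 1 with "b" left. Open state 2: 1a->2.
bb: 1b undefined. 1b->0: ok.
baa: 2a undefined. 2a->0: no, aa/baa meet in 0. 2a->1: ok.
bab: 2b undefined. 2b->0: no, aa/bab meet in 0. 2b->1: ok.
All examples now run through 3 states with every (state, symbol) defined. Accept strings end in {0}, Reject strings end in {1,2}; accept={0}.

states=3 start=0 accept={0} delta: 0a->0 0b->1 1a->2 1b->0 2a->1 2b->1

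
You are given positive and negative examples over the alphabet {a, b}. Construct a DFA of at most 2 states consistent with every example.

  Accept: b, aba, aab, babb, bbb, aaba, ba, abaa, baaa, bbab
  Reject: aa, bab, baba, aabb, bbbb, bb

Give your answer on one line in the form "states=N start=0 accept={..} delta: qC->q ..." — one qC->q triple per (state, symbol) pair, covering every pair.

Fold the examples into a partial DFA from state 0: repeatedly fix the first undefined (state, symbol) met by the shortest-then-alphabetical prefix, trying targets in increasing order and rejecting any under which an Accept and a Reject string meet in one state with the same remainder; add a state when all current targets are rejected. Accepting states are where Accept strings end.
a: 0a undefined. 0a->0: ok.
b: 0b undefined. 0b->0: no, b/aa meet in 0. Open state 1: 0b->1.
ba: 1a undefined. 1a->0: no, b/bab meet in 1. 1a->1: ok.
bb: 1b undefined. 1b->0: ok.
All examples now run through 2 states with every (state, symbol) defined. Accept strings end in {1}, Reject strings end in {0}; accept={1}.

states=2 start=0 accept={1} delta: 0a->0 0b->1 1a->1 1b->0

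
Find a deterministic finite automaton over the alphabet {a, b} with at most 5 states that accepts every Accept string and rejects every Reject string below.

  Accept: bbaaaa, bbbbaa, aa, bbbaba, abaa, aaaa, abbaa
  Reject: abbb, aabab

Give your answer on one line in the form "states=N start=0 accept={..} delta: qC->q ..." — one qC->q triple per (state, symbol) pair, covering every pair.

states=2 start=0 accept={0} delta: 0a->0 0b->1 1a->0 1b->0

Grow the machine one transition at a time. Run the examples from 0; the earliest place one falls off (shortest prefix, ties alphabetical) gets sent to the lowest-numbered state that keeps every Accept/Reject pair distinguishable — a pair clashes when both reach the same state with identical unread suffix — and to a fresh state only if none does.
a: 0a undefined. 0a->0: ok.
b: 0b undefined. 0b->0: no, bbaaaa/abbb meet in 0. Open state 1: 0b->1.
bb: 1b undefined. 1b->0: ok.
aba: 1a undefined. 1a->0: ok.
All examples now run through 2 states with every (state, symbol) defined. Accept strings end in {0}, Reject strings end in {1}; accept={0}.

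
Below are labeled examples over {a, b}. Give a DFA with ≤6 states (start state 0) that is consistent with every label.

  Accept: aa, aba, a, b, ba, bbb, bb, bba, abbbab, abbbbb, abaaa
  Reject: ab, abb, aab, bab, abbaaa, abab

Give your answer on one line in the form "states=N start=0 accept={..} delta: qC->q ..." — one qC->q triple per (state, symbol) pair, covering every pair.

states=5 start=0 accept={0,1} delta: 0a->1 0b->0 1a->1 1b->2 2a->1 2b->3 3a->3 3b->4 4a->0 4b->0

Fold the examples into a partial DFA from state 0: repeatedly fix the first undefined (state, symbol) met by the shortest-then-alphabetical prefix, trying targets in increasing order and rejecting any under which an Accept and a Reject string meet in one state with the same remainder; add a state when all current targets are rejected. Accepting states are where Accept strings end.
a: 0a undefined. 0a->0: no, b/ab meet in 0 with "b" left. Open state 1: 0a->1.
b: 0b undefined. 0b->0: ok.
aa: 1a undefined. 1a->0: no, aa/aab meet in 0. 1a->1: ok.
ab: 1b undefined. 1b->0: no, aa/abbaaa meet in 1. 1b->1: no, aa/ab meet in 1. Open state 2: 1b->2.
aba: 2a undefined. 2a->0: no, aba/abab meet in 0. 2a->1: ok.
abb: 2b undefined. 2b->0: no, aa/abbaaa meet in 1. 2b->1: no, aa/abb meet in 1. 2b->2: no, aa/abbaaa meet in 1. Open state 3: 2b->3.
abba: 3a undefined. 3a->0: no, aa/abbaaa meet in 1. 3a->1: no, aa/abbaaa meet in 1. 3a->2: no, aa/abbaaa meet in 1. 3a->3: ok.
abbb: 3b undefined. 3b->0: no, abbbab/ab meet in 2. 3b->1: no, abbbab/ab meet in 2. 3b->2: no, abbbab/ab meet in 2. 3b->3: no, abbbab/abb meet in 3. Open state 4: 3b->4.
abbba: 4a undefined. 4a->0: ok.
abbbb: 4b undefined. 4b->0: ok.
All examples now run through 5 states with every (state, symbol) defined. Accept strings end in {0,1}, Reject strings end in {2,3}; accept={0,1}.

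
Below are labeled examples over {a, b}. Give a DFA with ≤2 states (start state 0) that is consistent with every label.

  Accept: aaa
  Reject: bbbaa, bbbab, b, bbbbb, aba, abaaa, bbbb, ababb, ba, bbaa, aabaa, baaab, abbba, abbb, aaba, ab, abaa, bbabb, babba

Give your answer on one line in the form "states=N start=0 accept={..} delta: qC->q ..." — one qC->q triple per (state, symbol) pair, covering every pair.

Fold the examples into a partial DFA from state 0: repeatedly fix the first undefined (state, symbol) met by the shortest-then-alphabetical prefix, trying targets in increasing order and rejecting any under which an Accept and a Reject string meet in one state with the same remainder; add a state when all current targets are rejected. Accepting states are where Accept strings end.
a: 0a undefined. 0a->0: ok.
b: 0b undefined. 0b->0: no, aaa/bbbaa meet in 0. Open state 1: 0b->1.
ba: 1a undefined. 1a->0: no, aaa/aba meet in 0. 1a->1: ok.
bb: 1b undefined. 1b->0: no, aaa/bbbab meet in 0. 1b->1: ok.
All examples now run through 2 states with every (state, symbol) defined. Accept strings end in {0}, Reject strings end in {1}; accept={0}.

states=2 start=0 accept={0} delta: 0a->0 0b->1 1a->1 1b->1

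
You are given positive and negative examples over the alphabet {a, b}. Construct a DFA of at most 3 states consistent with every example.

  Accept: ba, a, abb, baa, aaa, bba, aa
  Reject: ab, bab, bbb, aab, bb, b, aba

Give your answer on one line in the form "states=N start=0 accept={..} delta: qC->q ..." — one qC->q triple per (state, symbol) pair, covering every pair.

states=3 start=0 accept={1} delta: 0a->1 0b->0 1a->1 1b->2 2a->0 2b->1

Grow the machine one transition at a time. Run the examples from 0; the earliest place one falls off (shortest prefix, ties alphabetical) gets sent to the lowest-numbered state that keeps every Accept/Reject pair distinguishable — a pair clashes when both reach the same state with identical unread suffix — and to a fresh state only if none does.
a: 0a undefined. 0a->0: no, ba/aba meet in 0 with "ba" left. Open state 1: 0a->1.
b: 0b undefined. 0b->0: ok.
aa: 1a undefined. 1a->0: no, baa/bbb meet in 0. 1a->1: ok.
ab: 1b undefined. 1b->0: no, ba/aba meet in 1. 1b->1: no, ba/ab meet in 1. Open state 2: 1b->2.
aba: 2a undefined. 2a->0: ok.
abb: 2b undefined. 2b->0: no, abb/bbb meet in 0. 2b->1: ok.
All examples now run through 3 states with every (state, symbol) defined. Accept strings end in {1}, Reject strings end in {0,2}; accept={1}.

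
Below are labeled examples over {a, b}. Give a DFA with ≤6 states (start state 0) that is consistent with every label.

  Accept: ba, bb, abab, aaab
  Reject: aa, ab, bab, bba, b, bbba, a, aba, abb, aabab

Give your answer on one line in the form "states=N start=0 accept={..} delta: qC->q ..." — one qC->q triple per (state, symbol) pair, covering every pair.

states=5 start=0 accept={0,4} delta: 0a->1 0b->2 1a->3 1b->1 2a->0 2b->4 3a->2 3b->0 4a->1 4b->0

State merging on the prefix tree: take the shortest (then alphabetical) example prefix whose next move is undefined and point that move at state 0, else 1, else 2, ...; a target is out if some Accept/Reject pair would then sit in one state with the same input left (inseparable). If every existing state is out, open a new one.
a: 0a undefined. 0a->0: no, ba/aba meet in 0 with "ba" left. Open state 1: 0a->1.
b: 0b undefined. 0b->0: no, ba/bba meet in 1. 0b->1: no, ba/aa meet in 1 with "a" left. Open state 2: 0b->2.
aa: 1a undefined. 1a->0: no, aaab/ab meet in 1 with "b" left. 1a->1: no, abab/aabab meet in 1 with "bab" left. 1a->2: no, aaab/bab meet in 2 with "ab" left. Open state 3: 1a->3.
ab: 1b undefined. 1b->0: no, abab/ab meet in 0. 1b->1: ok.
ba: 2a undefined. 2a->0: ok.
bb: 2b undefined. 2b->0: no, ba/bbba meet in 0. 2b->1: no, bb/ab meet in 1. 2b->2: no, ba/bba meet in 0. 2b->3: no, bb/aa meet in 3. Open state 4: 2b->4.
aaa: 3a undefined. 3a->0: no, aaab/bab meet in 2. 3a->1: no, aaab/ab meet in 1. 3a->2: ok.
aab: 3b undefined. 3b->0: ok.
bba: 4a undefined. 4a->0: no, ba/bba meet in 0. 4a->1: ok.
bbb: 4b undefined. 4b->0: ok.
All examples now run through 5 states with every (state, symbol) defined. Accept strings end in {0,4}, Reject strings end in {1,2,3}; accept={0,4}.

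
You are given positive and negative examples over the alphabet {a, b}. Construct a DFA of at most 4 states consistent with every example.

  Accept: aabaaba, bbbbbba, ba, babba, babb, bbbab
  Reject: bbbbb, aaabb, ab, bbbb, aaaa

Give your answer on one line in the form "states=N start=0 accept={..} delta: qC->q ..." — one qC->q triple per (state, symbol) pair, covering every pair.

Grow the machine one transition at a time. Run the examples from 0; the earliest place one falls off (shortest prefix, ties alphabetical) gets sent to the lowest-numbered state that keeps every Accept/Reject pair distinguishable — a pair clashes when both reach the same state with identical unread suffix — and to a fresh state only if none does.
a: 0a undefined. 0a->0: ok.
b: 0b undefined. 0b->0: no, aabaaba/bbbbb meet in 0. Open state 1: 0b->1.
ba: 1a undefined. 1a->0: no, aabaaba/aaaa meet in 0. 1a->1: no, ba/ab meet in 1. Open state 2: 1a->2.
bb: 1b undefined. 1b->0: no, bbbbbba/aaabb meet in 0. 1b->1: ok.
bab: 2b undefined. 2b->0: no, babb/bbbbb meet in 1. 2b->1: no, babb/bbbbb meet in 1. 2b->2: ok.
aabaa: 2a undefined. 2a->0: no, babba/aaaa meet in 0. 2a->1: no, babba/bbbbb meet in 1. 2a->2: ok.
All examples now run through 3 states with every (state, symbol) defined. Accept strings end in {2}, Reject strings end in {0,1}; accept={2}.

states=3 start=0 accept={2} delta: 0a->0 0b->1 1a->2 1b->1 2a->2 2b->2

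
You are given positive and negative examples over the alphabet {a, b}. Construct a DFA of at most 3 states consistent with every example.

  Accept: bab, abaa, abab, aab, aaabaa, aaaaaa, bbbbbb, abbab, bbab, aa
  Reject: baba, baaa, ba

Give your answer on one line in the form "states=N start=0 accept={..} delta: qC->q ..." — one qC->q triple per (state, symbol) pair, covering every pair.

Grow the machine one transition at a time. Run the examples from 0; the earliest place one falls off (shortest prefix, ties alphabetical) gets sent to the lowest-numbered state that keeps every Accept/Reject pair distinguishable — a pair clashes when both reach the same state with identical unread suffix — and to a fresh state only if none does.
a: 0a undefined. 0a->0: ok.
b: 0b undefined. 0b->0: no, bab/baba meet in 0. Open state 1: 0b->1.
ba: 1a undefined. 1a->0: no, abaa/baba meet in 0. 1a->1: no, abaa/baaa meet in 1. Open state 2: 1a->2.
bb: 1b undefined. 1b->0: ok.
baa: 2a undefined. 2a->0: no, abaa/baaa meet in 0. 2a->1: ok.
bab: 2b undefined. 2b->0: no, bab/baba meet in 0. 2b->1: ok.
All examples now run through 3 states with every (state, symbol) defined. Accept strings end in {0,1}, Reject strings end in {2}; accept={0,1}.

states=3 start=0 accept={0,1} delta: 0a->0 0b->1 1a->2 1b->0 2a->1 2b->1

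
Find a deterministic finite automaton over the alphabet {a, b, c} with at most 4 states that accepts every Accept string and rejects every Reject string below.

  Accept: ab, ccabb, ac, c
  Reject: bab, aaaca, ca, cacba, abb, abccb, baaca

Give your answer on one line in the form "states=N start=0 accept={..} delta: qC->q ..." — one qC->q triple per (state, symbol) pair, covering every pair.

Grow the machine one transition at a time. Run the examples from 0; the earliest place one falls off (shortest prefix, ties alphabetical) gets sent to the lowest-numbered state that keeps every Accept/Reject pair distinguishable — a pair clashes when both reach the same state with identical unread suffix — and to a fresh state only if none does.
a: 0a undefined. 0a->0: ok.
b: 0b undefined. 0b->0: no, ab/bab meet in 0. Open state 1: 0b->1.
c: 0c undefined. 0c->0: no, ccabb/abb meet in 1 with "b" left. 0c->1: ok.
ba: 1a undefined. 1a->0: no, ab/bab meet in 1. 1a->1: no, ab/aaaca meet in 1. Open state 2: 1a->2.
cc: 1c undefined. 1c->0: no, ccabb/abb meet in 1 with "b" left. 1c->1: ok.
abb: 1b undefined. 1b->0: ok.
baa: 2a undefined. 2a->0: ok.
bab: 2b undefined. 2b->0: ok.
cac: 2c undefined. 2c->0: ok.
All examples now run through 3 states with every (state, symbol) defined. Accept strings end in {1}, Reject strings end in {0,2}; accept={1}.

states=3 start=0 accept={1} delta: 0a->0 0b->1 0c->1 1a->2 1b->0 1c->1 2a->0 2b->0 2c->0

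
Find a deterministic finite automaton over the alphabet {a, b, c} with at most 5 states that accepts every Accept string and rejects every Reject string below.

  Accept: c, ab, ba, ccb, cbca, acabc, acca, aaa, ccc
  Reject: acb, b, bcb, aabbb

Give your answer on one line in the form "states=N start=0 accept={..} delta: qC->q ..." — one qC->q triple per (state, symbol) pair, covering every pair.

State merging on the prefix tree: take the shortest (then alphabetical) example prefix whose next move is undefined and point that move at state 0, else 1, else 2, ...; a target is out if some Accept/Reject pair would then sit in one state with the same input left (inseparable). If every existing state is out, open a new one.
a: 0a undefined. 0a->0: no, ab/b meet in 0 with "b" left. Open state 1: 0a->1.
b: 0b undefined. 0b->0: ok.
c: 0c undefined. 0c->0: no, c/b meet in 0. 0c->1: no, ab/bcb meet in 1 with "b" left. Open state 2: 0c->2.
aa: 1a undefined. 1a->0: ok.
ab: 1b undefined. 1b->0: no, ab/b meet in 0. 1b->1: ok.
ac: 1c undefined. 1c->0: no, acabc/acb meet in 0. 1c->1: no, ab/acb meet in 1. 1c->2: ok.
cb: 2b undefined. 2b->0: ok.
cc: 2c undefined. 2c->0: no, ccb/acb meet in 0. 2c->1: no, acca/acb meet in 0. 2c->2: no, ccb/acb meet in 0. Open state 3: 2c->3.
aca: 2a undefined. 2a->0: no, cbca/acb meet in 0. 2a->1: ok.
ccb: 3b undefined. 3b->0: no, ccb/acb meet in 0. 3b->1: ok.
ccc: 3c undefined. 3c->0: no, ccc/acb meet in 0. 3c->1: ok.
acca: 3a undefined. 3a->0: no, acca/acb meet in 0. 3a->1: ok.
All examples now run through 4 states with every (state, symbol) defined. Accept strings end in {1,2}, Reject strings end in {0}; accept={1,2}.

states=4 start=0 accept={1,2} delta: 0a->1 0b->0 0c->2 1a->0 1b->1 1c->2 2a->1 2b->0 2c->3 3a->1 3b->1 3c->1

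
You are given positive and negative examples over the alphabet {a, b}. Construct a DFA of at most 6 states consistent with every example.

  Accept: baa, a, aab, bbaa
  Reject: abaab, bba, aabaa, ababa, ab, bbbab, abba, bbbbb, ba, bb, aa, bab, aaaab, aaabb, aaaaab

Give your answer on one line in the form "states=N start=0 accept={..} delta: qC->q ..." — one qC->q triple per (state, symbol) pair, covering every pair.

Grow the machine one transition at a time. Run the examples from 0; the earliest place one falls off (shortest prefix, ties alphabetical) gets sent to the lowest-numbered state that keeps every Accept/Reject pair distinguishable — a pair clashes when both reach the same state with identical unread suffix — and to a fresh state only if none does.
a: 0a undefined. 0a->0: no, baa/aabaa meet in 0 with "baa" left. Open state 1: 0a->1.
b: 0b undefined. 0b->0: no, baa/aa meet in 1 with "a" left. 0b->1: no, aab/bab meet in 1 with "ab" left. Open state 2: 0b->2.
aa: 1a undefined. 1a->0: no, baa/aabaa meet in 2 with "aa" left. 1a->1: no, a/aa meet in 1. 1a->2: no, aab/bb meet in 2 with "b" left. Open state 3: 1a->3.
ab: 1b undefined. 1b->0: no, a/ababa meet in 1. 1b->1: no, a/ab meet in 1. 1b->2: ok.
ba: 2a undefined. 2a->0: ok.
bb: 2b undefined. 2b->0: no, baa/bba meet in 1. 2b->1: no, baa/bb meet in 1. 2b->2: ok.
aaa: 3a undefined. 3a->0: no, aab/aaaaab meet in 3 with "b" left. 3a->1: no, aab/aaaab meet in 3 with "b" left. 3a->2: ok.
aab: 3b undefined. 3b->0: no, aab/bba meet in 0. 3b->1: ok.
All examples now run through 4 states with every (state, symbol) defined. Accept strings end in {1}, Reject strings end in {0,2,3}; accept={1}.

states=4 start=0 accept={1} delta: 0a->1 0b->2 1a->3 1b->2 2a->0 2b->2 3a->2 3b->1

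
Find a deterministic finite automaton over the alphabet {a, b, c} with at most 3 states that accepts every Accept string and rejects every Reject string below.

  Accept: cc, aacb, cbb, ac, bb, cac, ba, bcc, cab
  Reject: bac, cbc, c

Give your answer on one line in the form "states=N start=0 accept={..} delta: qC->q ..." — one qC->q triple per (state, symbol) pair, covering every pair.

Grow the machine one transition at a time. Run the examples from 0; the earliest place one falls off (shortest prefix, ties alphabetical) gets sent to the lowest-numbered state that keeps every Accept/Reject pair distinguishable — a pair clashes when both reach the same state with identical unread suffix — and to a fresh state only if none does.
a: 0a undefined. 0a->0: no, ac/c meet in 0 with "c" left. Open state 1: 0a->1.
b: 0b undefined. 0b->0: no, ac/bac meet in 1 with "c" left. 0b->1: ok.
c: 0c undefined. 0c->0: no, cc/c meet in 0. 0c->1: no, cac/bac meet in 1 with "ac" left. Open state 2: 0c->2.
aa: 1a undefined. 1a->0: ok.
ac: 1c undefined. 1c->0: no, bcc/bac meet in 2. 1c->1: ok.
bb: 1b undefined. 1b->0: ok.
ca: 2a undefined. 2a->0: no, cac/bac meet in 2. 2a->1: ok.
cb: 2b undefined. 2b->0: ok.
cc: 2c undefined. 2c->0: ok.
All examples now run through 3 states with every (state, symbol) defined. Accept strings end in {0,1}, Reject strings end in {2}; accept={0,1}.

states=3 start=0 accept={0,1} delta: 0a->1 0b->1 0c->2 1a->0 1b->0 1c->1 2a->1 2b->0 2c->0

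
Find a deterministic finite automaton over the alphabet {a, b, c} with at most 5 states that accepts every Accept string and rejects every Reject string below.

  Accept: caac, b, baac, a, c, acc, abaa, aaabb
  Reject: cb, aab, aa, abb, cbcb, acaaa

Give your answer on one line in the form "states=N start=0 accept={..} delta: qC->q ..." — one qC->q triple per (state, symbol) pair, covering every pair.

State merging on the prefix tree: take the shortest (then alphabetical) example prefix whose next move is undefined and point that move at state 0, else 1, else 2, ...; a target is out if some Accept/Reject pair would then sit in one state with the same input left (inseparable). If every existing state is out, open a new one.
a: 0a undefined. 0a->0: no, b/aab meet in 0 with "b" left. Open state 1: 0a->1.
b: 0b undefined. 0b->0: ok.
c: 0c undefined. 0c->0: no, b/cb meet in 0. 0c->1: ok.
aa: 1a undefined. 1a->0: no, b/aab meet in 0. 1a->1: no, a/aa meet in 1. Open state 2: 1a->2.
ab: 1b undefined. 1b->0: no, b/cb meet in 0. 1b->1: no, a/cb meet in 1. 1b->2: ok.
ac: 1c undefined. 1c->0: ok.
aaa: 2a undefined. 2a->0: no, b/acaaa meet in 0. 2a->1: no, a/acaaa meet in 1. 2a->2: no, abaa/cb meet in 2. Open state 3: 2a->3.
aab: 2b undefined. 2b->0: no, b/aab meet in 0. 2b->1: no, a/aab meet in 1. 2b->2: ok.
cbc: 2c undefined. 2c->0: no, b/cbcb meet in 0. 2c->1: ok.
aaab: 3b undefined. 3b->0: ok.
abaa: 3a undefined. 3a->0: ok.
caac: 3c undefined. 3c->0: ok.
All examples now run through 4 states with every (state, symbol) defined. Accept strings end in {0,1}, Reject strings end in {2,3}; accept={0,1}.

states=4 start=0 accept={0,1} delta: 0a->1 0b->0 0c->1 1a->2 1b->2 1c->0 2a->3 2b->2 2c->1 3a->0 3b->0 3c->0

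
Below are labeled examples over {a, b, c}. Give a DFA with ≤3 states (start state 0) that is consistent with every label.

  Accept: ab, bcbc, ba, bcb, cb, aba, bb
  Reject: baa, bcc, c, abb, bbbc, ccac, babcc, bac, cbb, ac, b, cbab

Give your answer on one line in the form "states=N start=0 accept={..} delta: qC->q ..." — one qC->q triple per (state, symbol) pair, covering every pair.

State merging on the prefix tree: take the shortest (then alphabetical) example prefix whose next move is undefined and point that move at state 0, else 1, else 2, ...; a target is out if some Accept/Reject pair would then sit in one state with the same input left (inseparable). If every existing state is out, open a new one.
a: 0a undefined. 0a->0: no, ab/b meet in 0 with "b" left. Open state 1: 0a->1.
b: 0b undefined. 0b->0: no, bb/b meet in 0. 0b->1: ok.
c: 0c undefined. 0c->0: no, ab/cbb meet in 1 with "b" left. 0c->1: ok.
ab: 1b undefined. 1b->0: no, ab/cbab meet in 0. 1b->1: no, ab/c meet in 1. Open state 2: 1b->2.
ac: 1c undefined. 1c->0: no, bcbc/ccac meet in 0. 1c->1: ok.
ba: 1a undefined. 1a->0: ok.
aba: 2a undefined. 2a->0: ok.
abb: 2b undefined. 2b->0: no, ba/abb meet in 0. 2b->1: ok.
bcbc: 2c undefined. 2c->0: ok.
All examples now run through 3 states with every (state, symbol) defined. Accept strings end in {0,2}, Reject strings end in {1}; accept={0,2}.

states=3 start=0 accept={0,2} delta: 0a->1 0b->1 0c->1 1a->0 1b->2 1c->1 2a->0 2b->1 2c->0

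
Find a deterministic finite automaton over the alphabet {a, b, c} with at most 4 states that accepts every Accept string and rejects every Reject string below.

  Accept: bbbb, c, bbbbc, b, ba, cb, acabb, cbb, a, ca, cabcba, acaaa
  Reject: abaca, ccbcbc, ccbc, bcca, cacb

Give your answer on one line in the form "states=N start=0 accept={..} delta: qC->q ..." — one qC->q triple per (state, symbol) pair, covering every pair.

states=3 start=0 accept={0,1} delta: 0a->0 0b->1 0c->1 1a->1 1b->0 1c->2 2a->2 2b->2 2c->2

Grow the machine one transition at a time. Run the examples from 0; the earliest place one falls off (shortest prefix, ties alphabetical) gets sent to the lowest-numbered state that keeps every Accept/Reject pair distinguishable — a pair clashes when both reach the same state with identical unread suffix — and to a fresh state only if none does.
a: 0a undefined. 0a->0: ok.
b: 0b undefined. 0b->0: no, ca/abaca meet in 0 with "ca" left. Open state 1: 0b->1.
c: 0c undefined. 0c->0: no, b/cacb meet in 1. 0c->1: ok.
ba: 1a undefined. 1a->0: no, ba/abaca meet in 0. 1a->1: ok.
bb: 1b undefined. 1b->0: ok.
bc: 1c undefined. 1c->0: no, bbbb/abaca meet in 0. 1c->1: no, bbbb/cacb meet in 0. Open state 2: 1c->2.
bcc: 2c undefined. 2c->0: no, bbbb/bcca meet in 0. 2c->1: no, c/bcca meet in 1. 2c->2: ok.
ccb: 2b undefined. 2b->0: no, bbbb/cacb meet in 0. 2b->1: no, c/cacb meet in 1. 2b->2: ok.
bcca: 2a undefined. 2a->0: no, bbbb/abaca meet in 0. 2a->1: no, c/abaca meet in 1. 2a->2: ok.
All examples now run through 3 states with every (state, symbol) defined. Accept strings end in {0,1}, Reject strings end in {2}; accept={0,1}.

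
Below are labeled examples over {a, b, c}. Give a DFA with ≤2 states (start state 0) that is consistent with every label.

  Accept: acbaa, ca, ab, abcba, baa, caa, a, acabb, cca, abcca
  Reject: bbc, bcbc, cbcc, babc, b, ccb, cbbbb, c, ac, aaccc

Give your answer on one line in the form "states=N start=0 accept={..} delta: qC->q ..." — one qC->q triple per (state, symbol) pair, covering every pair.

states=2 start=0 accept={1} delta: 0a->1 0b->0 0c->0 1a->1 1b->1 1c->0

Fold the examples into a partial DFA from state 0: repeatedly fix the first undefined (state, symbol) met by the shortest-then-alphabetical prefix, trying targets in increasing order and rejecting any under which an Accept and a Reject string meet in one state with the same remainder; add a state when all current targets are rejected. Accepting states are where Accept strings end.
a: 0a undefined. 0a->0: no, ab/b meet in 0 with "b" left. Open state 1: 0a->1.
b: 0b undefined. 0b->0: ok.
c: 0c undefined. 0c->0: ok.
aa: 1a undefined. 1a->0: no, baa/bbc meet in 0. 1a->1: ok.
ab: 1b undefined. 1b->0: no, ab/bbc meet in 0. 1b->1: ok.
ac: 1c undefined. 1c->0: ok.
All examples now run through 2 states with every (state, symbol) defined. Accept strings end in {1}, Reject strings end in {0}; accept={1}.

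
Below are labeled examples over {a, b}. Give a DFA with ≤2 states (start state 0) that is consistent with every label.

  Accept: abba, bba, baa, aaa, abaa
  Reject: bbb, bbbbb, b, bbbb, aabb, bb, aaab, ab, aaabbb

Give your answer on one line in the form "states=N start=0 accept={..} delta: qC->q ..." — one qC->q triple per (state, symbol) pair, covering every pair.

Grow the machine one transition at a time. Run the examples from 0; the earliest place one falls off (shortest prefix, ties alphabetical) gets sent to the lowest-numbered state that keeps every Accept/Reject pair distinguishable — a pair clashes when both reach the same state with identical unread suffix — and to a fresh state only if none does.
a: 0a undefined. 0a->0: ok.
b: 0b undefined. 0b->0: no, abba/bbb meet in 0. Open state 1: 0b->1.
ba: 1a undefined. 1a->0: ok.
bb: 1b undefined. 1b->0: no, abba/bbbb meet in 0. 1b->1: ok.
All examples now run through 2 states with every (state, symbol) defined. Accept strings end in {0}, Reject strings end in {1}; accept={0}.

states=2 start=0 accept={0} delta: 0a->0 0b->1 1a->0 1b->1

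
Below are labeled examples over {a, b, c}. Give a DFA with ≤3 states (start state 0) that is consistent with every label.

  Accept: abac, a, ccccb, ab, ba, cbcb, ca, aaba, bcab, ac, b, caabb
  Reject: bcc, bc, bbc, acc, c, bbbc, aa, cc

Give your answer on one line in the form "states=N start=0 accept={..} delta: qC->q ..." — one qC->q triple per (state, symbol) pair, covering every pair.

states=3 start=0 accept={0,1} delta: 0a->1 0b->0 0c->2 1a->2 1b->0 1c->0 2a->0 2b->0 2c->2

Grow the machine one transition at a time. Run the examples from 0; the earliest place one falls off (shortest prefix, ties alphabetical) gets sent to the lowest-numbered state that keeps every Accept/Reject pair distinguishable — a pair clashes when both reach the same state with identical unread suffix — and to a fresh state only if none does.
a: 0a undefined. 0a->0: no, a/aa meet in 0. Open state 1: 0a->1.
b: 0b undefined. 0b->0: ok.
c: 0c undefined. 0c->0: no, ccccb/bcc meet in 0. 0c->1: no, a/bc meet in 1. Open state 2: 0c->2.
aa: 1a undefined. 1a->0: no, b/aa meet in 0. 1a->1: no, a/aa meet in 1. 1a->2: ok.
ab: 1b undefined. 1b->0: ok.
ac: 1c undefined. 1c->0: ok.
ca: 2a undefined. 2a->0: ok.
cb: 2b undefined. 2b->0: ok.
cc: 2c undefined. 2c->0: no, abac/bcc meet in 0. 2c->1: no, a/bcc meet in 1. 2c->2: ok.
All examples now run through 3 states with every (state, symbol) defined. Accept strings end in {0,1}, Reject strings end in {2}; accept={0,1}.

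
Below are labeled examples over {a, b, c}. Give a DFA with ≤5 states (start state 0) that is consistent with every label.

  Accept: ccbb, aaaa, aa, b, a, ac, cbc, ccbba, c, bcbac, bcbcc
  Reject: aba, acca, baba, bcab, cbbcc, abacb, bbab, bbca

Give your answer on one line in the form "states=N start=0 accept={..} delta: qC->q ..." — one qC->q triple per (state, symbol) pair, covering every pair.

states=5 start=0 accept={0,1,3} delta: 0a->0 0b->1 0c->1 1a->2 1b->1 1c->3 2a->2 2b->2 2c->2 3a->2 3b->4 3c->2 4a->0 4b->0 4c->0

Fold the examples into a partial DFA from state 0: repeatedly fix the first undefined (state, symbol) met by the shortest-then-alphabetical prefix, trying targets in increasing order and rejecting any under which an Accept and a Reject string meet in one state with the same remainder; add a state when all current targets are rejected. Accepting states are where Accept strings end.
a: 0a undefined. 0a->0: ok.
b: 0b undefined. 0b->0: no, aaaa/aba meet in 0. Open state 1: 0b->1.
c: 0c undefined. 0c->0: no, aaaa/acca meet in 0. 0c->1: ok.
ba: 1a undefined. 1a->0: no, aaaa/aba meet in 0. 1a->1: no, b/aba meet in 1. Open state 2: 1a->2.
bb: 1b undefined. 1b->0: no, b/bbab meet in 1. 1b->1: ok.
bc: 1c undefined. 1c->0: no, ccbb/bcab meet in 1. 1c->1: no, ccbb/cbbcc meet in 1. 1c->2: no, cbc/aba meet in 2. Open state 3: 1c->3.
bab: 2b undefined. 2b->0: no, aaaa/baba meet in 0. 2b->1: no, b/bbab meet in 1. 2b->2: ok.
bca: 3a undefined. 3a->0: no, aaaa/acca meet in 0. 3a->1: no, b/acca meet in 1. 3a->2: ok.
bcb: 3b undefined. 3b->0: no, ccbba/aba meet in 2. 3b->1: no, ccbba/aba meet in 2. 3b->2: no, ccbb/aba meet in 2. 3b->3: no, ccbba/aba meet in 2. Open state 4: 3b->4.
abac: 2c undefined. 2c->0: no, b/abacb meet in 1. 2c->1: no, b/abacb meet in 1. 2c->2: ok.
baba: 2a undefined. 2a->0: no, aaaa/baba meet in 0. 2a->1: no, b/baba meet in 1. 2a->2: ok.
bcba: 4a undefined. 4a->0: ok.
bcbc: 4c undefined. 4c->0: ok.
ccbb: 4b undefined. 4b->0: ok.
cbbcc: 3c undefined. 3c->0: no, ccbb/cbbcc meet in 0. 3c->1: no, b/cbbcc meet in 1. 3c->2: ok.
All examples now run through 5 states with every (state, symbol) defined. Accept strings end in {0,1,3}, Reject strings end in {2}; accept={0,1,3}.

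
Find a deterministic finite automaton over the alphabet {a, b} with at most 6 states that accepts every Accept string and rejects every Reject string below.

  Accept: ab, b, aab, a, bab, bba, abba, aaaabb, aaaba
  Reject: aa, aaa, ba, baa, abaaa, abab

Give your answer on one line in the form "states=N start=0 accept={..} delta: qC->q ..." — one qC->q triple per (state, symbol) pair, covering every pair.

states=5 start=0 accept={0,1,3,4} delta: 0a->1 0b->1 1a->2 1b->3 2a->2 2b->0 3a->4 3b->0 4a->1 4b->2

Grow the machine one transition at a time. Run the examples from 0; the earliest place one falls off (shortest prefix, ties alphabetical) gets sent to the lowest-numbered state that keeps every Accept/Reject pair distinguishable — a pair clashes when both reach the same state with identical unread suffix — and to a fresh state only if none does.
a: 0a undefined. 0a->0: no, a/aa meet in 0. Open state 1: 0a->1.
b: 0b undefined. 0b->0: no, a/ba meet in 1. 0b->1: ok.
aa: 1a undefined. 1a->0: no, b/aaa meet in 1. 1a->1: no, b/aa meet in 1. Open state 2: 1a->2.
ab: 1b undefined. 1b->0: no, ab/abab meet in 0. 1b->1: no, aab/abab meet in 2 with "b" left. 1b->2: no, ab/aa meet in 2. Open state 3: 1b->3.
aaa: 2a undefined. 2a->0: no, aaaba/aa meet in 2. 2a->1: no, b/aaa meet in 1. 2a->2: ok.
aab: 2b undefined. 2b->0: ok.
aba: 3a undefined. 3a->0: no, b/abab meet in 1. 3a->1: no, ab/abab meet in 3. 3a->2: no, aab/abab meet in 0. 3a->3: no, ab/abaaa meet in 3. Open state 4: 3a->4.
abb: 3b undefined. 3b->0: ok.
abaa: 4a undefined. 4a->0: no, b/abaaa meet in 1. 4a->1: ok.
abab: 4b undefined. 4b->0: no, aab/abab meet in 0. 4b->1: no, b/abab meet in 1. 4b->2: ok.
All examples now run through 5 states with every (state, symbol) defined. Accept strings end in {0,1,3,4}, Reject strings end in {2}; accept={0,1,3,4}.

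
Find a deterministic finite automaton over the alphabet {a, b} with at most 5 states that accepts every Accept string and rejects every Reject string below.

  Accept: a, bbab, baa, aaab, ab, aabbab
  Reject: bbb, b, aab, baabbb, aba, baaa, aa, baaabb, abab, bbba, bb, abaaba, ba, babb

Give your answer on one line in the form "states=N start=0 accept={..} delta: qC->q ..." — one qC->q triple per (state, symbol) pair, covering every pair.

Fold the examples into a partial DFA from state 0: repeatedly fix the first undefined (state, symbol) met by the shortest-then-alphabetical prefix, trying targets in increasing order and rejecting any under which an Accept and a Reject string meet in one state with the same remainder; add a state when all current targets are rejected. Accepting states are where Accept strings end.
a: 0a undefined. 0a->0: no, a/aa meet in 0. Open state 1: 0a->1.
b: 0b undefined. 0b->0: no, a/bbba meet in 1. 0b->1: no, a/b meet in 1. Open state 2: 0b->2.
aa: 1a undefined. 1a->0: ok.
ab: 1b undefined. 1b->0: no, a/aba meet in 1. 1b->1: ok.
ba: 2a undefined. 2a->0: no, a/baabbb meet in 1. 2a->1: no, a/baaa meet in 1. 2a->2: no, baa/b meet in 2. Open state 3: 2a->3.
bb: 2b undefined. 2b->0: ok.
baa: 3a undefined. 3a->0: no, a/baaa meet in 1. 3a->1: no, a/baabbb meet in 1. 3a->2: no, baa/bbb meet in 2. 3a->3: no, baa/baaa meet in 3. Open state 4: 3a->4.
bab: 3b undefined. 3b->0: ok.
baaa: 4a undefined. 4a->0: ok.
baab: 4b undefined. 4b->0: ok.
All examples now run through 5 states with every (state, symbol) defined. Accept strings end in {1,4}, Reject strings end in {0,2,3}; accept={1,4}.

states=5 start=0 accept={1,4} delta: 0a->1 0b->2 1a->0 1b->1 2a->3 2b->0 3a->4 3b->0 4a->0 4b->0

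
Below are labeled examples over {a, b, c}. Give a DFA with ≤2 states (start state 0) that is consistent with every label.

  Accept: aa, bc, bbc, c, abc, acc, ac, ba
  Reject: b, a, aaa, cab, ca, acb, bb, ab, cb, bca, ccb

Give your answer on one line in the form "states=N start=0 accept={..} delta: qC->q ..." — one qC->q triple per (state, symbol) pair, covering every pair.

Fold the examples into a partial DFA from state 0: repeatedly fix the first undefined (state, symbol) met by the shortest-then-alphabetical prefix, trying targets in increasing order and rejecting any under which an Accept and a Reject string meet in one state with the same remainder; add a state when all current targets are rejected. Accepting states are where Accept strings end.
a: 0a undefined. 0a->0: no, aa/a meet in 0. Open state 1: 0a->1.
b: 0b undefined. 0b->0: no, ba/a meet in 1. 0b->1: ok.
c: 0c undefined. 0c->0: ok.
aa: 1a undefined. 1a->0: ok.
ab: 1b undefined. 1b->0: no, aa/cab meet in 0. 1b->1: ok.
ac: 1c undefined. 1c->0: ok.
All examples now run through 2 states with every (state, symbol) defined. Accept strings end in {0}, Reject strings end in {1}; accept={0}.

states=2 start=0 accept={0} delta: 0a->1 0b->1 0c->0 1a->0 1b->1 1c->0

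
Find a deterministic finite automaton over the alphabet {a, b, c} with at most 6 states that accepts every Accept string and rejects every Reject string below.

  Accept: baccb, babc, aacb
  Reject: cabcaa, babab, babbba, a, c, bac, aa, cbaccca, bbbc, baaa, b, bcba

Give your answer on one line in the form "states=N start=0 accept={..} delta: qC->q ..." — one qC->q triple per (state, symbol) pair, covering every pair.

State merging on the prefix tree: take the shortest (then alphabetical) example prefix whose next move is undefined and point that move at state 0, else 1, else 2, ...; a target is out if some Accept/Reject pair would then sit in one state with the same input left (inseparable). If every existing state is out, open a new one.
a: 0a undefined. 0a->0: ok.
b: 0b undefined. 0b->0: no, babc/c meet in 0 with "c" left. Open state 1: 0b->1.
c: 0c undefined. 0c->0: no, aacb/b meet in 1. 0c->1: ok.
ba: 1a undefined. 1a->0: ok.
bb: 1b undefined. 1b->0: no, babc/bbbc meet in 1 with "c" left. 1b->1: no, babc/bbbc meet in 1 with "c" left. Open state 2: 1b->2.
bc: 1c undefined. 1c->0: no, baccb/babab meet in 1. 1c->1: no, babc/babab meet in 1. 1c->2: ok.
bbb: 2b undefined. 2b->0: no, baccb/babbba meet in 0. 2b->1: no, baccb/babab meet in 1. 2b->2: ok.
cba: 2a undefined. 2a->0: ok.
bbbc: 2c undefined. 2c->0: ok.
All examples now run through 3 states with every (state, symbol) defined. Accept strings end in {2}, Reject strings end in {0,1}; accept={2}.

states=3 start=0 accept={2} delta: 0a->0 0b->1 0c->1 1a->0 1b->2 1c->2 2a->0 2b->2 2c->0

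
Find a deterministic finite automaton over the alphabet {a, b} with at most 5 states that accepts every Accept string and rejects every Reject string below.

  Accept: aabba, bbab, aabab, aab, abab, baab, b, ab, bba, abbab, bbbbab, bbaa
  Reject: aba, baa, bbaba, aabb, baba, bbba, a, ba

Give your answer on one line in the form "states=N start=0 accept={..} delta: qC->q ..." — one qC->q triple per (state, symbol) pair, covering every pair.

states=4 start=0 accept={1,3} delta: 0a->0 0b->1 1a->0 1b->2 2a->3 2b->0 3a->1 3b->1

Grow the machine one transition at a time. Run the examples from 0; the earliest place one falls off (shortest prefix, ties alphabetical) gets sent to the lowest-numbered state that keeps every Accept/Reject pair distinguishable — a pair clashes when both reach the same state with identical unread suffix — and to a fresh state only if none does.
a: 0a undefined. 0a->0: ok.
b: 0b undefined. 0b->0: no, aabba/aba meet in 0. Open state 1: 0b->1.
ba: 1a undefined. 1a->0: ok.
bb: 1b undefined. 1b->0: no, aabba/aba meet in 0. 1b->1: no, aabba/aba meet in 0. Open state 2: 1b->2.
bba: 2a undefined. 2a->0: no, aabba/aba meet in 0. 2a->1: no, aabba/bbaba meet in 1. 2a->2: no, aabba/aabb meet in 2. Open state 3: 2a->3.
bbb: 2b undefined. 2b->0: ok.
bbaa: 3a undefined. 3a->0: no, bbaa/aba meet in 0. 3a->1: ok.
bbab: 3b undefined. 3b->0: no, bbab/aba meet in 0. 3b->1: ok.
All examples now run through 4 states with every (state, symbol) defined. Accept strings end in {1,3}, Reject strings end in {0,2}; accept={1,3}.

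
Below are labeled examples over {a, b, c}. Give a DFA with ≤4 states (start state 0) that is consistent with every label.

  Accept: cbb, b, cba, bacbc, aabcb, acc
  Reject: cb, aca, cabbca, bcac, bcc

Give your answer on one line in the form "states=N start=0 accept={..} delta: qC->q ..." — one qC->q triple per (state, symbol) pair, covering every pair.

states=4 start=0 accept={1,2} delta: 0a->0 0b->1 0c->1 1a->0 1b->3 1c->2 2a->2 2b->1 2c->0 3a->1 3b->1 3c->1

State merging on the prefix tree: take the shortest (then alphabetical) example prefix whose next move is undefined and point that move at state 0, else 1, else 2, ...; a target is out if some Accept/Reject pair would then sit in one state with the same input left (inseparable). If every existing state is out, open a new one.
a: 0a undefined. 0a->0: ok.
b: 0b undefined. 0b->0: no, aabcb/cb meet in 0 with "cb" left. Open state 1: 0b->1.
c: 0c undefined. 0c->0: no, b/cb meet in 1. 0c->1: ok.
ba: 1a undefined. 1a->0: ok.
bc: 1c undefined. 1c->0: no, b/bcac meet in 1. 1c->1: no, b/bcac meet in 1. Open state 2: 1c->2.
cb: 1b undefined. 1b->0: no, cba/cb meet in 0. 1b->1: no, cbb/cb meet in 1. 1b->2: no, bacbc/bcc meet in 2 with "c" left. Open state 3: 1b->3.
bca: 2a undefined. 2a->0: no, b/bcac meet in 1. 2a->1: no, acc/bcac meet in 2. 2a->2: ok.
bcc: 2c undefined. 2c->0: ok.
cba: 3a undefined. 3a->0: no, cba/aca meet in 0. 3a->1: ok.
cbb: 3b undefined. 3b->0: no, cbb/aca meet in 0. 3b->1: ok.
aabcb: 2b undefined. 2b->0: no, aabcb/aca meet in 0. 2b->1: ok.
bacbc: 3c undefined. 3c->0: no, bacbc/aca meet in 0. 3c->1: ok.
All examples now run through 4 states with every (state, symbol) defined. Accept strings end in {1,2}, Reject strings end in {0,3}; accept={1,2}.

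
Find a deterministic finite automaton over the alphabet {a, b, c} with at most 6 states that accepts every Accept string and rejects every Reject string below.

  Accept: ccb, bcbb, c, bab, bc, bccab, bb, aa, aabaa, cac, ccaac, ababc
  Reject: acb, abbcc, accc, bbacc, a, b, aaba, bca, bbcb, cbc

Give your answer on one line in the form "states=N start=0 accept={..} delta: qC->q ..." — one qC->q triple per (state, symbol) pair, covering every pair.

State merging on the prefix tree: take the shortest (then alphabetical) example prefix whose next move is undefined and point that move at state 0, else 1, else 2, ...; a target is out if some Accept/Reject pair would then sit in one state with the same input left (inseparable). If every existing state is out, open a new one.
a: 0a undefined. 0a->0: no, aa/a meet in 0. Open state 1: 0a->1.
b: 0b undefined. 0b->0: no, bb/b meet in 0. 0b->1: ok.
c: 0c undefined. 0c->0: no, ccb/a meet in 1. 0c->1: no, ccb/acb meet in 1 with "cb" left. Open state 2: 0c->2.
aa: 1a undefined. 1a->0: no, bab/a meet in 1. 1a->1: no, aa/a meet in 1. 1a->2: ok.
ab: 1b undefined. 1b->0: no, bab/bbcb meet in 2 with "b" left. 1b->1: no, bb/a meet in 1. 1b->2: no, ccb/bbcb meet in 2 with "cb" left. Open state 3: 1b->3.
ac: 1c undefined. 1c->0: ok.
ca: 2a undefined. 2a->0: no, bccab/acb meet in 1. 2a->1: ok.
cb: 2b undefined. 2b->0: no, c/cbc meet in 2. 2b->1: no, c/aaba meet in 2. 2b->2: ok.
cc: 2c undefined. 2c->0: no, ccb/acb meet in 1. 2c->1: ok.
aba: 3a undefined. 3a->0: ok.
abb: 3b undefined. 3b->0: ok.
bbc: 3c undefined. 3c->0: ok.
All examples now run through 4 states with every (state, symbol) defined. Accept strings end in {0,2,3}, Reject strings end in {1}; accept={0,2,3}.

states=4 start=0 accept={0,2,3} delta: 0a->1 0b->1 0c->2 1a->2 1b->3 1c->0 2a->1 2b->2 2c->1 3a->0 3b->0 3c->0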